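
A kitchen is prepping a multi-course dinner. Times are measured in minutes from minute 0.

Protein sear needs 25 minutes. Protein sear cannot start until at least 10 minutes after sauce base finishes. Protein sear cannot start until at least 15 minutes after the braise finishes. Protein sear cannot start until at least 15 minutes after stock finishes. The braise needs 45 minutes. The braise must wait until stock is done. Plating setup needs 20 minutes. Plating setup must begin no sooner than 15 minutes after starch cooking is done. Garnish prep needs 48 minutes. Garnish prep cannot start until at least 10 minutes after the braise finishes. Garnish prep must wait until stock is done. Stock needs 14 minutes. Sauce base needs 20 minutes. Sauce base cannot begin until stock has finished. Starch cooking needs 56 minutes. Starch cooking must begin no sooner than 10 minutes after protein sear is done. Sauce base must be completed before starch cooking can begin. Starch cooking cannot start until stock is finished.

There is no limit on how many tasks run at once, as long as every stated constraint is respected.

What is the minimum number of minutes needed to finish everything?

200

Nothing blocks stock, so it runs from minute 0 to minute 14.
The braise waits on stock (finishes minute 14), so it starts at minute 14 and finishes at 14 + 45 = minute 59.
Garnish prep has to wait for the braise (finishes minute 59, plus 10-minute gap → minute 69); stock (finishes minute 14). The latest of these is minute 69, so garnish prep runs minute 69 to 69 + 48 = minute 117.
Sauce base cannot begin until stock (finishes minute 14). It runs from minute 14 to 14 + 20 = minute 34.
Protein sear needs all of sauce base (finishes minute 34, plus 10-minute gap → minute 44); the braise (finishes minute 59, plus 15-minute gap → minute 74); stock (finishes minute 14, plus 15-minute gap → minute 29). That puts its earliest start at minute 74; it finishes at 74 + 25 = minute 99.
Starch cooking needs all of protein sear (finishes minute 99, plus 10-minute gap → minute 109); sauce base (finishes minute 34); stock (finishes minute 14). That puts its earliest start at minute 109; it finishes at 109 + 56 = minute 165.
Plating setup cannot begin until starch cooking (finishes minute 165, plus 15-minute gap → minute 180). It runs from minute 180 to 180 + 20 = minute 200.
All tasks are finished once the last one completes. Finish times: Stock at 14, Sauce base at 34, The braise at 59, Protein sear at 99, Starch cooking at 165, Plating setup at 200, Garnish prep at 117. The latest is minute 200.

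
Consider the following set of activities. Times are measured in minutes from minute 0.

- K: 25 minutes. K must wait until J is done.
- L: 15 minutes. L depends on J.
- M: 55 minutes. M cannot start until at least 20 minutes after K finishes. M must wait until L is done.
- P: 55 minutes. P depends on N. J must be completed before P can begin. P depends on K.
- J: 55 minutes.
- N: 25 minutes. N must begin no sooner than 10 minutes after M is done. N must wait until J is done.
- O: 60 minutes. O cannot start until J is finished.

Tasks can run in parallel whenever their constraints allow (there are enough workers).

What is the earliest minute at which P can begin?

Nothing blocks J, so it runs from minute 0 to minute 55.
L cannot begin until J (finishes minute 55). It runs from minute 55 to 55 + 15 = minute 70.
K cannot begin until J (finishes minute 55). It runs from minute 55 to 55 + 25 = minute 80.
For M: K (finishes minute 80, plus 20-minute gap → minute 100); L (finishes minute 70). Taking the maximum gives a start of minute 100, and it finishes at 100 + 55 = minute 155.
N needs all of M (finishes minute 155, plus 10-minute gap → minute 165); J (finishes minute 55). That puts its earliest start at minute 165; it finishes at 165 + 25 = minute 190.
P waits on N (finishes minute 190); J (finishes minute 55); K (finishes minute 80). The latest of these is minute 190, which is the earliest P can start.

190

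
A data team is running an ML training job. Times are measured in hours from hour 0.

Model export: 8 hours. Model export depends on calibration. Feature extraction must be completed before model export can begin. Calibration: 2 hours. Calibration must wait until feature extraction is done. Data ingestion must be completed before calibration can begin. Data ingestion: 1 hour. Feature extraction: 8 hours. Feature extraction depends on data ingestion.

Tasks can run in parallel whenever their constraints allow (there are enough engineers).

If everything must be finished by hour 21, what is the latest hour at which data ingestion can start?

To finish by hour 21, model export (duration 8) must start no later than hour 13.
Since model export (must start by hour 13) depends on it, calibration must finish by hour 13. Backing off its 2-hour duration gives a latest start of hour 11.
For feature extraction: calibration (must start by hour 11); model export (must start by hour 13). The most restrictive is hour 11; with an 8-hour duration, feature extraction must start by hour 3.
For data ingestion: feature extraction (must start by hour 3); calibration (must start by hour 11). The most restrictive is hour 3; with a 1-hour duration, data ingestion must start by hour 2.

2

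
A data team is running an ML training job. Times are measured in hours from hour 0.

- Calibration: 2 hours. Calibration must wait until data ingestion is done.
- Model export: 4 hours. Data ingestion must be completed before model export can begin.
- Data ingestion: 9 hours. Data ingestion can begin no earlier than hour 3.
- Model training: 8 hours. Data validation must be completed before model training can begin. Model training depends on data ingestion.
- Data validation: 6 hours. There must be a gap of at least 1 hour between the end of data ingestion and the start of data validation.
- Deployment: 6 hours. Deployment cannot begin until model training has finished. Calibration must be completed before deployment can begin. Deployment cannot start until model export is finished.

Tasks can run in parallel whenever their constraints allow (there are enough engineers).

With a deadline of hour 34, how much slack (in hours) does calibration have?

Data ingestion cannot begin until its own release at hour 3. It runs from hour 3 to 3 + 9 = hour 12.
Calibration cannot begin until data ingestion (finishes hour 12). It runs from hour 12 to 12 + 2 = hour 14.

Working backward from the deadline:
To finish by hour 34, deployment (duration 6) must start no later than hour 28.
Calibration has to be done before deployment (must start by hour 28). That means finishing by hour 28, i.e. starting by 28 − 2 = hour 26.
So calibration can start as early as hour 12 and as late as hour 26, giving 26 − 12 = 14 hours of slack.

14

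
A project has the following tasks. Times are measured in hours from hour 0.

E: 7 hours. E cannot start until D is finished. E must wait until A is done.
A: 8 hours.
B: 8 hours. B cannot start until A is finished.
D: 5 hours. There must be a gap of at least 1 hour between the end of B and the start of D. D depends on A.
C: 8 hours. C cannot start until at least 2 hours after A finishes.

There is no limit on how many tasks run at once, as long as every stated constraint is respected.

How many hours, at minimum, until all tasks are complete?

Nothing blocks A, so it runs from hour 0 to hour 8.
C waits on A (finishes hour 8, plus 2-hour gap → hour 10), so it starts at hour 10 and finishes at 10 + 8 = hour 18.
B waits on A (finishes hour 8), so it starts at hour 8 and finishes at 8 + 8 = hour 16.
D cannot start until B (finishes hour 16, plus 1-hour gap → hour 17); A (finishes hour 8). The controlling bound is hour 17, so D finishes at 17 + 5 = hour 22.
E cannot start until D (finishes hour 22); A (finishes hour 8). The controlling bound is hour 22, so E finishes at 22 + 7 = hour 29.
All tasks are finished once the last one completes. Finish times: A at 8, B at 16, C at 18, D at 22, E at 29. The latest is hour 29.

29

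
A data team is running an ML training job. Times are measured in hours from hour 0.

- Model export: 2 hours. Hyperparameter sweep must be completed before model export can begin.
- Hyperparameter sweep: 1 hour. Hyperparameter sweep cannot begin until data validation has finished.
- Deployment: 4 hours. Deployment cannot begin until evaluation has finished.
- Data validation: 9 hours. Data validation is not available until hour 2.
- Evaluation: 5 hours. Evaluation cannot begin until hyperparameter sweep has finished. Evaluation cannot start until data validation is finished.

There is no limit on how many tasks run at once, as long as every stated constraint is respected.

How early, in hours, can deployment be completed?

21

Data validation cannot begin until its own release at hour 2. It runs from hour 2 to 2 + 9 = hour 11.
Hyperparameter sweep cannot begin until data validation (finishes hour 11). It runs from hour 11 to 11 + 1 = hour 12.
Evaluation has to wait for hyperparameter sweep (finishes hour 12); data validation (finishes hour 11). The latest of these is hour 12, so evaluation runs hour 12 to 12 + 5 = hour 17.
Deployment waits on evaluation (finishes hour 17), so it starts at hour 17 and finishes at 17 + 4 = hour 21.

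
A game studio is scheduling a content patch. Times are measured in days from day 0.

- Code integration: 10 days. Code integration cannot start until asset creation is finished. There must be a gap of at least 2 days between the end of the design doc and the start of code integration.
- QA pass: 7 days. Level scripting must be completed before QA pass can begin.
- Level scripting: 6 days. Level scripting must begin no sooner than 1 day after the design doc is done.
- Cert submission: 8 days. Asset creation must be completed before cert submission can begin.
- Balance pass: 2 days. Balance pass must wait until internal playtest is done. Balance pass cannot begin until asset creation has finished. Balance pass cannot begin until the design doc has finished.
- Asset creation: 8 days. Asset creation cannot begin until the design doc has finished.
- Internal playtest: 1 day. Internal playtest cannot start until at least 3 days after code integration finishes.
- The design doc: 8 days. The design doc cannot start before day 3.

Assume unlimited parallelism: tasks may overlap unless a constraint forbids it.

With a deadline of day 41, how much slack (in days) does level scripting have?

16

The design doc cannot begin until its own release at day 3. It runs from day 3 to 3 + 8 = day 11.
Level scripting waits on the design doc (finishes day 11, plus 1-day gap → day 12), so it starts at day 12 and finishes at 12 + 6 = day 18.

Working backward from the deadline:
QA pass has no dependents, so it just needs to finish by day 41. Starting by 41 − 7 = day 34 achieves that.
Level scripting has to be done before QA pass (must start by day 34). That means finishing by day 34, i.e. starting by 34 − 6 = day 28.
So level scripting can start as early as day 12 and as late as day 28, giving 28 − 12 = 16 days of slack.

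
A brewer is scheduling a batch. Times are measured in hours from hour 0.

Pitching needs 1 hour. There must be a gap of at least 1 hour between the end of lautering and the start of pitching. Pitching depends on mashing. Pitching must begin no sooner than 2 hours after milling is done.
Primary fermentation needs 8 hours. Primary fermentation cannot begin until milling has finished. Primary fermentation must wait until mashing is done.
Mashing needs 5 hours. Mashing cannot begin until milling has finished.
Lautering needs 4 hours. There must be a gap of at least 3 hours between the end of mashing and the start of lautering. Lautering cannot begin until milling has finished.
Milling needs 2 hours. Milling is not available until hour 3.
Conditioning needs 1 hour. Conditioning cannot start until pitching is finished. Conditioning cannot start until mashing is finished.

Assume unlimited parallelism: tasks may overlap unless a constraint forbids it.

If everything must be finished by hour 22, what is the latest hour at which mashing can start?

Conditioning must finish by hour 22; it takes 1 hour, so it must start by 22 − 1 = hour 21.
Pitching must finish before conditioning (must start by hour 21). With a 1-hour duration, pitching must start by 21 − 1 = hour 20.
Since pitching (must start by hour 20, minus 1-hour gap → hour 19) depends on it, lautering must finish by hour 19. Backing off its 4-hour duration gives a latest start of hour 15.
Primary fermentation has no dependents, so it just needs to finish by hour 22. Starting by 22 − 8 = hour 14 achieves that.
Mashing has several dependents: lautering (must start by hour 15, minus 3-hour gap → hour 12); pitching (must start by hour 20); primary fermentation (must start by hour 14); conditioning (must start by hour 21). The earliest of those limits is hour 12, so mashing must start by 12 − 5 = hour 7.

7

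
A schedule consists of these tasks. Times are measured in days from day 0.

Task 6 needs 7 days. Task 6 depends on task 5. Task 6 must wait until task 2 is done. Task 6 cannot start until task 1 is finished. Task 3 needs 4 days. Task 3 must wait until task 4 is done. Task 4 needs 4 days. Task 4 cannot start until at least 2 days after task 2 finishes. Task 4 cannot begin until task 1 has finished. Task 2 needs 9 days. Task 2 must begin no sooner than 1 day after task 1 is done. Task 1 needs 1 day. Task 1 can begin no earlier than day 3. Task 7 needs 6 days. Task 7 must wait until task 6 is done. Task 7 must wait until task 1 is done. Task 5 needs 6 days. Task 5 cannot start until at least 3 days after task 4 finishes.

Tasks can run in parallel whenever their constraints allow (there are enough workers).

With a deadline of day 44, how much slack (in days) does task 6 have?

Task 1 cannot begin until its own release at day 3. It runs from day 3 to 3 + 1 = day 4.
Task 2 waits on task 1 (finishes day 4, plus 1-day gap → day 5), so it starts at day 5 and finishes at 5 + 9 = day 14.
For task 4: task 2 (finishes day 14, plus 2-day gap → day 16); task 1 (finishes day 4). Taking the maximum gives a start of day 16, and it finishes at 16 + 4 = day 20.
Task 5 cannot begin until task 4 (finishes day 20, plus 3-day gap → day 23). It runs from day 23 to 23 + 6 = day 29.
Task 6 needs all of task 5 (finishes day 29); task 2 (finishes day 14); task 1 (finishes day 4). That puts its earliest start at day 29; it finishes at 29 + 7 = day 36.

Working backward from the deadline:
Task 7 has no dependents, so it just needs to finish by day 44. Starting by 44 − 6 = day 38 achieves that.
Since task 7 (must start by day 38) depends on it, task 6 must finish by day 38. Backing off its 7-day duration gives a latest start of day 31.
So task 6 can start as early as day 29 and as late as day 31, giving 31 − 29 = 2 days of slack.

2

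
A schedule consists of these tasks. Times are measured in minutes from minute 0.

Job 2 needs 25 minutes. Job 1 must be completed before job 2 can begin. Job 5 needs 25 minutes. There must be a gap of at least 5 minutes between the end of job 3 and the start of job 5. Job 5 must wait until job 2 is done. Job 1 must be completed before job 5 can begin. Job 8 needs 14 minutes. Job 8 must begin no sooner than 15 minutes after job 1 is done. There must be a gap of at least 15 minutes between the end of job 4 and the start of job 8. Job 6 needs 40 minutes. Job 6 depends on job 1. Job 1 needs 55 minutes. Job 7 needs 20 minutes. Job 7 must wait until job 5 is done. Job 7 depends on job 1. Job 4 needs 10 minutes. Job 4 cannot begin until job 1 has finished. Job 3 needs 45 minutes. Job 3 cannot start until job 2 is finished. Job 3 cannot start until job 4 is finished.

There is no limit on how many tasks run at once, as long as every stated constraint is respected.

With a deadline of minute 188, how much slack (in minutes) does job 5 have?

Nothing blocks job 1, so it runs from minute 0 to minute 55.
Job 4 cannot begin until job 1 (finishes minute 55). It runs from minute 55 to 55 + 10 = minute 65.
Job 2 waits on job 1 (finishes minute 55), so it starts at minute 55 and finishes at 55 + 25 = minute 80.
For job 3: job 2 (finishes minute 80); job 4 (finishes minute 65). Taking the maximum gives a start of minute 80, and it finishes at 80 + 45 = minute 125.
Job 5 cannot start until job 3 (finishes minute 125, plus 5-minute gap → minute 130); job 2 (finishes minute 80); job 1 (finishes minute 55). The controlling bound is minute 130, so job 5 finishes at 130 + 25 = minute 155.

Working backward from the deadline:
Nothing follows job 7; the deadline of minute 188 is its only limit. It must start by 188 − 20 = minute 168.
Job 5 must finish before job 7 (must start by minute 168). With a 25-minute duration, job 5 must start by 168 − 25 = minute 143.
So job 5 can start as early as minute 130 and as late as minute 143, giving 143 − 130 = 13 minutes of slack.

13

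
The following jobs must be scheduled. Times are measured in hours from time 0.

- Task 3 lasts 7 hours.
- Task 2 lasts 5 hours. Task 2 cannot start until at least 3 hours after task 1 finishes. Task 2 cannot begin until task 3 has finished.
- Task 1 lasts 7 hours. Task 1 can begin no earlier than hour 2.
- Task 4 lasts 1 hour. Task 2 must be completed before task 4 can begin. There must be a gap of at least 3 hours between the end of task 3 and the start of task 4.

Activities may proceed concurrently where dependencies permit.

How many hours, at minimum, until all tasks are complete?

Task 3 has no prerequisites, so it starts at hour 0 and finishes at hour 7.
Task 1 cannot begin until its own release at hour 2. It runs from hour 2 to 2 + 7 = hour 9.
For task 2: task 1 (finishes hour 9, plus 3-hour gap → hour 12); task 3 (finishes hour 7). Taking the maximum gives a start of hour 12, and it finishes at 12 + 5 = hour 17.
Task 4 has to wait for task 2 (finishes hour 17); task 3 (finishes hour 7, plus 3-hour gap → hour 10). The latest of these is hour 17, so task 4 runs hour 17 to 17 + 1 = hour 18.
All tasks are finished once the last one completes. Finish times: Task 1 at 9, Task 2 at 17, Task 3 at 7, Task 4 at 18. The latest is hour 18.

18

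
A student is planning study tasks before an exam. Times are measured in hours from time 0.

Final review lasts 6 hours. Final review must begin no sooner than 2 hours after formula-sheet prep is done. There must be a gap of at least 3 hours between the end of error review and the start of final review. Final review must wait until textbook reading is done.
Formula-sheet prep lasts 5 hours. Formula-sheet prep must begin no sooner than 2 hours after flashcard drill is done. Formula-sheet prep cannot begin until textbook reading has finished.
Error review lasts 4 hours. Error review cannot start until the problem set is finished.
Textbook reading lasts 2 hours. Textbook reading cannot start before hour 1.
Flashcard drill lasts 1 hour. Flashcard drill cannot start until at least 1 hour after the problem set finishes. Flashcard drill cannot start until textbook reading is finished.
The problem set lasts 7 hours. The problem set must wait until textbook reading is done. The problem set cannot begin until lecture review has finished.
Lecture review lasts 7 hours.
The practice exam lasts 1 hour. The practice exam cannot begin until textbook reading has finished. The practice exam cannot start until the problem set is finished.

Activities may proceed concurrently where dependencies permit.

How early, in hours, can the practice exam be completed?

Nothing blocks lecture review, so it runs from hour 0 to hour 7.
After its own release at hour 1, textbook reading can start at hour 1 and finishes at hour 3.
For the problem set: textbook reading (finishes hour 3); lecture review (finishes hour 7). Taking the maximum gives a start of hour 7, and it finishes at 7 + 7 = hour 14.
The practice exam has to wait for textbook reading (finishes hour 3); the problem set (finishes hour 14). The latest of these is hour 14, so the practice exam runs hour 14 to 14 + 1 = hour 15.

15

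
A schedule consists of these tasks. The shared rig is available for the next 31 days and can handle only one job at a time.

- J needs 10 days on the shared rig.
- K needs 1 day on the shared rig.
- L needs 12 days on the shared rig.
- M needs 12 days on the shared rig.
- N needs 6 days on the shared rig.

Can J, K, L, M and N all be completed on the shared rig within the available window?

Running back to back, the jobs need 10 + 1 + 12 + 12 + 6 = 41 days on the shared rig.
Since 41 > 31, they cannot all fit.

No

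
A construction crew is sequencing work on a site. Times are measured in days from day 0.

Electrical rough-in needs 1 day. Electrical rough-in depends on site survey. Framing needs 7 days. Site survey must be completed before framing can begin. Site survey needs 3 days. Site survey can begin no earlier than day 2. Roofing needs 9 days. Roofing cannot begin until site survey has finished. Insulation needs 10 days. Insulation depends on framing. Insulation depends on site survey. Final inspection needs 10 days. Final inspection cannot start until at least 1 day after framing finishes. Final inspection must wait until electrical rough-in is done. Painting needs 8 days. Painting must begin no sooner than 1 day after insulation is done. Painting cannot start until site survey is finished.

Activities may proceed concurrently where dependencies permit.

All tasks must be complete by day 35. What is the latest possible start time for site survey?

To finish by day 35, painting (duration 8) must start no later than day 27.
Insulation feeds into painting (must start by day 27, minus 1-day gap → day 26); so insulation must finish by day 26 and therefore start by day 16.
Nothing follows final inspection; the deadline of day 35 is its only limit. It must start by 35 − 10 = day 25.
Framing must finish in time for insulation (must start by day 16); final inspection (must start by day 25, minus 1-day gap → day 24). The tightest is day 16, so framing must start by 16 − 7 = day 9.
To finish by day 35, roofing (duration 9) must start no later than day 26.
Electrical rough-in must finish before final inspection (must start by day 25). With a 1-day duration, electrical rough-in must start by 25 − 1 = day 24.
For site survey: framing (must start by day 9); roofing (must start by day 26); electrical rough-in (must start by day 24); insulation (must start by day 16); painting (must start by day 27). The most restrictive is day 9; with a 3-day duration, site survey must start by day 6.

6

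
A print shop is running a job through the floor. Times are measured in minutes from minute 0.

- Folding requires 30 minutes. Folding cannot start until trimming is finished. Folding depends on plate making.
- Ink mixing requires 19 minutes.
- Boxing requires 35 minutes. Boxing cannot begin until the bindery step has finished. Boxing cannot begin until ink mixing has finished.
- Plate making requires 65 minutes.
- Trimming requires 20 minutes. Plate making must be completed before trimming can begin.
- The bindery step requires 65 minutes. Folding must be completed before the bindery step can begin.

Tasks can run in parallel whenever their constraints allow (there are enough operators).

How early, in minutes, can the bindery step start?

115

Nothing blocks plate making, so it runs from minute 0 to minute 65.
Trimming waits on plate making (finishes minute 65), so it starts at minute 65 and finishes at 65 + 20 = minute 85.
For folding: trimming (finishes minute 85); plate making (finishes minute 65). Taking the maximum gives a start of minute 85, and it finishes at 85 + 30 = minute 115.
The bindery step waits on folding (finishes minute 115), so the earliest it can start is minute 115.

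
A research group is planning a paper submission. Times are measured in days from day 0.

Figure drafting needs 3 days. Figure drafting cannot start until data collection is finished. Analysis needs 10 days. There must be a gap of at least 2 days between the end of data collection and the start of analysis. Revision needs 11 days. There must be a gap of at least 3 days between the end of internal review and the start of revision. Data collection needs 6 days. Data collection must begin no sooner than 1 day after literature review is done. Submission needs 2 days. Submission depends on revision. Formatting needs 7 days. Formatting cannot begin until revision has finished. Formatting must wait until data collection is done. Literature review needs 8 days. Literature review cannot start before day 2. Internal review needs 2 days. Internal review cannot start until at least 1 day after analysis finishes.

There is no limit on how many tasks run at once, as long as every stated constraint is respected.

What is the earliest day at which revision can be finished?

Literature review cannot begin until its own release at day 2. It runs from day 2 to 2 + 8 = day 10.
After literature review (finishes day 10, plus 1-day gap → day 11), data collection can start at day 11 and finishes at day 17.
Analysis waits on data collection (finishes day 17, plus 2-day gap → day 19), so it starts at day 19 and finishes at 19 + 10 = day 29.
Internal review cannot begin until analysis (finishes day 29, plus 1-day gap → day 30). It runs from day 30 to 30 + 2 = day 32.
After internal review (finishes day 32, plus 3-day gap → day 35), revision can start at day 35 and finishes at day 46.

46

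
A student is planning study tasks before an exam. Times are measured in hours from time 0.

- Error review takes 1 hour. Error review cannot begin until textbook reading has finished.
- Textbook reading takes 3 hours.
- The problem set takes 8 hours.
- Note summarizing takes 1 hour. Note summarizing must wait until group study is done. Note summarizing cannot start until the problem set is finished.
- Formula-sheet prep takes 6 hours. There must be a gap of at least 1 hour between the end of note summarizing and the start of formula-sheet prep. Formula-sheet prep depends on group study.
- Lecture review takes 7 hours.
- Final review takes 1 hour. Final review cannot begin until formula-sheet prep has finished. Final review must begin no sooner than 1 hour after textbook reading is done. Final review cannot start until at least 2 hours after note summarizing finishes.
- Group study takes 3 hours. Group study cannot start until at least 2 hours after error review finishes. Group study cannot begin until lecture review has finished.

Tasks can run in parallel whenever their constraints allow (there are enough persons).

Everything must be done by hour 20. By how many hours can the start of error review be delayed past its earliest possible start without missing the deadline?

Textbook reading can start immediately at hour 0; it finishes at hour 3.
Error review waits on textbook reading (finishes hour 3), so it starts at hour 3 and finishes at 3 + 1 = hour 4.

Working backward from the deadline:
To finish by hour 20, final review (duration 1) must start no later than hour 19.
Formula-sheet prep must finish before final review (must start by hour 19). With a 6-hour duration, formula-sheet prep must start by 19 − 6 = hour 13.
Note summarizing must finish in time for formula-sheet prep (must start by hour 13, minus 1-hour gap → hour 12); final review (must start by hour 19, minus 2-hour gap → hour 17). The tightest is hour 12, so note summarizing must start by 12 − 1 = hour 11.
Group study feeds note summarizing (must start by hour 11); formula-sheet prep (must start by hour 13). Taking the minimum, group study must finish by hour 11 and start by 11 − 3 = hour 8.
Error review must finish before group study (must start by hour 8, minus 2-hour gap → hour 6). With a 1-hour duration, error review must start by 6 − 1 = hour 5.
So error review can start as early as hour 3 and as late as hour 5, giving 5 − 3 = 2 hours of slack.

2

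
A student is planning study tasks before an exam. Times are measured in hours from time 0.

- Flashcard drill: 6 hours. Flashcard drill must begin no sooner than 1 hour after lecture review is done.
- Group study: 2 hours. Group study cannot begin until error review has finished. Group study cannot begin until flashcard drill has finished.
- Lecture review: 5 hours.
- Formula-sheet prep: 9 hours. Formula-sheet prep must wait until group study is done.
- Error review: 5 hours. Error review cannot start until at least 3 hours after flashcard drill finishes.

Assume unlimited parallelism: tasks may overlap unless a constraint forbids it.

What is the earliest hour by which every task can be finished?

Lecture review has no prerequisites, so it starts at hour 0 and finishes at hour 5.
Flashcard drill waits on lecture review (finishes hour 5, plus 1-hour gap → hour 6), so it starts at hour 6 and finishes at 6 + 6 = hour 12.
Error review waits on flashcard drill (finishes hour 12, plus 3-hour gap → hour 15), so it starts at hour 15 and finishes at 15 + 5 = hour 20.
Group study needs all of error review (finishes hour 20); flashcard drill (finishes hour 12). That puts its earliest start at hour 20; it finishes at 20 + 2 = hour 22.
After group study (finishes hour 22), formula-sheet prep can start at hour 22 and finishes at hour 31.
All tasks are finished once the last one completes. Finish times: Lecture review at 5, Flashcard drill at 12, Error review at 20, Group study at 22, Formula-sheet prep at 31. The latest is hour 31.

31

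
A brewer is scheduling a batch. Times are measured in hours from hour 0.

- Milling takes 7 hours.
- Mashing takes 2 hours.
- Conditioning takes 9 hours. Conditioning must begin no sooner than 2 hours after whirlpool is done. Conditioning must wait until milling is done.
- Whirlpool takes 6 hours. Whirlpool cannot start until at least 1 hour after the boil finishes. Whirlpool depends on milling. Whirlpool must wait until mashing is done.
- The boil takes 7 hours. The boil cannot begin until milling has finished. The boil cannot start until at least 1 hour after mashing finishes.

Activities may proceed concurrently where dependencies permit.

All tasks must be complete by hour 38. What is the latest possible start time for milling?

To finish by hour 38, conditioning (duration 9) must start no later than hour 29.
Since conditioning (must start by hour 29, minus 2-hour gap → hour 27) depends on it, whirlpool must finish by hour 27. Backing off its 6-hour duration gives a latest start of hour 21.
The boil has to be done before whirlpool (must start by hour 21, minus 1-hour gap → hour 20). That means finishing by hour 20, i.e. starting by 20 − 7 = hour 13.
Milling has several dependents: the boil (must start by hour 13); whirlpool (must start by hour 21); conditioning (must start by hour 29). The earliest of those limits is hour 13, so milling must start by 13 − 7 = hour 6.

6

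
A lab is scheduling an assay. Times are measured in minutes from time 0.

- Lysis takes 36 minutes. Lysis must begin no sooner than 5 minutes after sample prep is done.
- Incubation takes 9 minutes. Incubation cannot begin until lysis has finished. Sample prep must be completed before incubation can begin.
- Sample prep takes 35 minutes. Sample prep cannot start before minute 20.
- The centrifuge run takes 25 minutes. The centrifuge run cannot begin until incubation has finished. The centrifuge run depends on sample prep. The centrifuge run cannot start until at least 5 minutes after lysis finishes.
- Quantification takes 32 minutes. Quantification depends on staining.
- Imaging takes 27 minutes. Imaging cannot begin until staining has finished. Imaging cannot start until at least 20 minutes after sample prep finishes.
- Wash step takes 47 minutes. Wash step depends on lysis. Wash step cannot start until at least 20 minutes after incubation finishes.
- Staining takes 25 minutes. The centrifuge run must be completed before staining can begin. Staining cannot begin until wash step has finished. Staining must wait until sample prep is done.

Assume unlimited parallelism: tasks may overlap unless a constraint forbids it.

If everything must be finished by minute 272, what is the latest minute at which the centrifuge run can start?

Nothing follows imaging; the deadline of minute 272 is its only limit. It must start by 272 − 27 = minute 245.
To finish by minute 272, quantification (duration 32) must start no later than minute 240.
For staining: imaging (must start by minute 245); quantification (must start by minute 240). The most restrictive is minute 240; with a 25-minute duration, staining must start by minute 215.
The centrifuge run feeds into staining (must start by minute 215); so the centrifuge run must finish by minute 215 and therefore start by minute 190.

190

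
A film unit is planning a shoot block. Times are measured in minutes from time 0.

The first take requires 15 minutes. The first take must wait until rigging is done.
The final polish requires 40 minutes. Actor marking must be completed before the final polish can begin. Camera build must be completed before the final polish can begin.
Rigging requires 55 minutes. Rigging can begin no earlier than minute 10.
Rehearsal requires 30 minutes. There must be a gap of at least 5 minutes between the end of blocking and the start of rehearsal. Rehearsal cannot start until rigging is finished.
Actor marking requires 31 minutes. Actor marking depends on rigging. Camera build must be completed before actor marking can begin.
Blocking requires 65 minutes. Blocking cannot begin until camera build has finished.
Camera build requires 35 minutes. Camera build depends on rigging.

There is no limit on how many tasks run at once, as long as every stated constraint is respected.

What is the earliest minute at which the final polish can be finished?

171

Rigging waits on its own release at minute 10, so it starts at minute 10 and finishes at 10 + 55 = minute 65.
Camera build waits on rigging (finishes minute 65), so it starts at minute 65 and finishes at 65 + 35 = minute 100.
Actor marking has to wait for rigging (finishes minute 65); camera build (finishes minute 100). The latest of these is minute 100, so actor marking runs minute 100 to 100 + 31 = minute 131.
The final polish needs all of actor marking (finishes minute 131); camera build (finishes minute 100). That puts its earliest start at minute 131; it finishes at 131 + 40 = minute 171.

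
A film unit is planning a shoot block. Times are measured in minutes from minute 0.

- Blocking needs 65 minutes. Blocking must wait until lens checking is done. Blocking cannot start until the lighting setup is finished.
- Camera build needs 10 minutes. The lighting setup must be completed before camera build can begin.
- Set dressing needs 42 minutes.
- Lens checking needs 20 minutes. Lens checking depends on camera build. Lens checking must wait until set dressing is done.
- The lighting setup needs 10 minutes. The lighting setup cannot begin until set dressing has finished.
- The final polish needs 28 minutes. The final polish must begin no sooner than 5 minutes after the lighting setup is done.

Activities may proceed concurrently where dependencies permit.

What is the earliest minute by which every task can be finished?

147

Set dressing has no prerequisites, so it starts at minute 0 and finishes at minute 42.
The lighting setup cannot begin until set dressing (finishes minute 42). It runs from minute 42 to 42 + 10 = minute 52.
The final polish waits on the lighting setup (finishes minute 52, plus 5-minute gap → minute 57), so it starts at minute 57 and finishes at 57 + 28 = minute 85.
After the lighting setup (finishes minute 52), camera build can start at minute 52 and finishes at minute 62.
Lens checking has to wait for camera build (finishes minute 62); set dressing (finishes minute 42). The latest of these is minute 62, so lens checking runs minute 62 to 62 + 20 = minute 82.
Blocking needs all of lens checking (finishes minute 82); the lighting setup (finishes minute 52). That puts its earliest start at minute 82; it finishes at 82 + 65 = minute 147.
All tasks are finished once the last one completes. Finish times: Set dressing at 42, The lighting setup at 52, Camera build at 62, Lens checking at 82, Blocking at 147, The final polish at 85. The latest is minute 147.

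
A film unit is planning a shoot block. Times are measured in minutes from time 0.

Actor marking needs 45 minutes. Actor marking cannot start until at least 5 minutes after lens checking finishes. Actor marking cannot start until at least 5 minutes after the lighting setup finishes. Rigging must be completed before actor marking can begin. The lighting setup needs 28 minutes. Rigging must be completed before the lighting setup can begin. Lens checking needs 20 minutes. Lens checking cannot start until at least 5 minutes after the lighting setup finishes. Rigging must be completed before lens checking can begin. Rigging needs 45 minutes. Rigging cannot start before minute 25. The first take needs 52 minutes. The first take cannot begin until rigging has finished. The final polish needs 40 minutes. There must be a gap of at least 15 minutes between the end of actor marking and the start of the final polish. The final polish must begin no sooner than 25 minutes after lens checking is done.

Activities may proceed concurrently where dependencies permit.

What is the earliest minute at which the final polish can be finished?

Rigging waits on its own release at minute 25, so it starts at minute 25 and finishes at 25 + 45 = minute 70.
The lighting setup cannot begin until rigging (finishes minute 70). It runs from minute 70 to 70 + 28 = minute 98.
For lens checking: the lighting setup (finishes minute 98, plus 5-minute gap → minute 103); rigging (finishes minute 70). Taking the maximum gives a start of minute 103, and it finishes at 103 + 20 = minute 123.
For actor marking: lens checking (finishes minute 123, plus 5-minute gap → minute 128); the lighting setup (finishes minute 98, plus 5-minute gap → minute 103); rigging (finishes minute 70). Taking the maximum gives a start of minute 128, and it finishes at 128 + 45 = minute 173.
The final polish has to wait for actor marking (finishes minute 173, plus 15-minute gap → minute 188); lens checking (finishes minute 123, plus 25-minute gap → minute 148). The latest of these is minute 188, so the final polish runs minute 188 to 188 + 40 = minute 228.

228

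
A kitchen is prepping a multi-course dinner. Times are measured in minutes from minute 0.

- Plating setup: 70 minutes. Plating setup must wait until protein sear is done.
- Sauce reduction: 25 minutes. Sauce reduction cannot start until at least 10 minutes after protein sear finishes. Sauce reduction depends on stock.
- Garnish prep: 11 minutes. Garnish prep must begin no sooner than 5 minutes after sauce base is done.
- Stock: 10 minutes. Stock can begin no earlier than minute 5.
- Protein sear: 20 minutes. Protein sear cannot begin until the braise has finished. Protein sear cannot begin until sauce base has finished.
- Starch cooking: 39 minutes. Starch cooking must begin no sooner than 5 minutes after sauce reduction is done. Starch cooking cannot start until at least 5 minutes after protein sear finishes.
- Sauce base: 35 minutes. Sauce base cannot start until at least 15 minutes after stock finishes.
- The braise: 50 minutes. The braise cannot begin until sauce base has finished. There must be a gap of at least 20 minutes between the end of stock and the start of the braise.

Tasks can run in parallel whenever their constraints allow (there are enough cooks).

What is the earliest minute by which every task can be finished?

214

Stock cannot begin until its own release at minute 5. It runs from minute 5 to 5 + 10 = minute 15.
Sauce base waits on stock (finishes minute 15, plus 15-minute gap → minute 30), so it starts at minute 30 and finishes at 30 + 35 = minute 65.
Garnish prep cannot begin until sauce base (finishes minute 65, plus 5-minute gap → minute 70). It runs from minute 70 to 70 + 11 = minute 81.
The braise cannot start until sauce base (finishes minute 65); stock (finishes minute 15, plus 20-minute gap → minute 35). The controlling bound is minute 65, so the braise finishes at 65 + 50 = minute 115.
For protein sear: the braise (finishes minute 115); sauce base (finishes minute 65). Taking the maximum gives a start of minute 115, and it finishes at 115 + 20 = minute 135.
Plating setup waits on protein sear (finishes minute 135), so it starts at minute 135 and finishes at 135 + 70 = minute 205.
For sauce reduction: protein sear (finishes minute 135, plus 10-minute gap → minute 145); stock (finishes minute 15). Taking the maximum gives a start of minute 145, and it finishes at 145 + 25 = minute 170.
Starch cooking needs all of sauce reduction (finishes minute 170, plus 5-minute gap → minute 175); protein sear (finishes minute 135, plus 5-minute gap → minute 140). That puts its earliest start at minute 175; it finishes at 175 + 39 = minute 214.
All tasks are finished once the last one completes. Finish times: Stock at 15, Sauce base at 65, The braise at 115, Protein sear at 135, Sauce reduction at 170, Starch cooking at 214, Plating setup at 205, Garnish prep at 81. The latest is minute 214.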